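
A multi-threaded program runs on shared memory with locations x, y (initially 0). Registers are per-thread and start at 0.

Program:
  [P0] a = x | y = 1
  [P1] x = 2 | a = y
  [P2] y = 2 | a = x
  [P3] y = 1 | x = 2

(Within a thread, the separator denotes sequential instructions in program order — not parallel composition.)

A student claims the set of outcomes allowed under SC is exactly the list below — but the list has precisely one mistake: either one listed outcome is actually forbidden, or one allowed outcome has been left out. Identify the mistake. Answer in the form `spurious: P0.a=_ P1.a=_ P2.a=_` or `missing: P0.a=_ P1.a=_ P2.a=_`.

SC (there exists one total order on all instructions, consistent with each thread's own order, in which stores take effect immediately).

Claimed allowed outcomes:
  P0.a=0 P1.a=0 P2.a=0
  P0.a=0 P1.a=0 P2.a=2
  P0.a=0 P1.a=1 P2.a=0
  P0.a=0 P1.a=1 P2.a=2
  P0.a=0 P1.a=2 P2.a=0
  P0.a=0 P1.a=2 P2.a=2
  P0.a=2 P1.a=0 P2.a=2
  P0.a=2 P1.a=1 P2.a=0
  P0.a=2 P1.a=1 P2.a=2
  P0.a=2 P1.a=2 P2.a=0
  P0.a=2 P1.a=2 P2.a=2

spurious: P0.a=0 P1.a=0 P2.a=0

outcome vector order: (P0.a,P1.a,P2.a)
[SC] allowed = {(0,0,2), (0,1,0), (0,1,2), (0,2,0), (0,2,2), (2,0,2), (2,1,0), (2,1,2), (2,2,0), (2,2,2)}
claimed∖SC = {(0,0,0)}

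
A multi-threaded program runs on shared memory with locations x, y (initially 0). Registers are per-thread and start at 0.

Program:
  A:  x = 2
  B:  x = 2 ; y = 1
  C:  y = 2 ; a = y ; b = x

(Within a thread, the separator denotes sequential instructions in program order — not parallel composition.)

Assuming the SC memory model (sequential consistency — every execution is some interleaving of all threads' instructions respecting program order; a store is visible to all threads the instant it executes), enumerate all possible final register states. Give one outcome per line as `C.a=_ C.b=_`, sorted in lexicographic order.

outcome vector order: (C.a,C.b)
|SC outcomes| = 3

C.a=1 C.b=2
C.a=2 C.b=0
C.a=2 C.b=2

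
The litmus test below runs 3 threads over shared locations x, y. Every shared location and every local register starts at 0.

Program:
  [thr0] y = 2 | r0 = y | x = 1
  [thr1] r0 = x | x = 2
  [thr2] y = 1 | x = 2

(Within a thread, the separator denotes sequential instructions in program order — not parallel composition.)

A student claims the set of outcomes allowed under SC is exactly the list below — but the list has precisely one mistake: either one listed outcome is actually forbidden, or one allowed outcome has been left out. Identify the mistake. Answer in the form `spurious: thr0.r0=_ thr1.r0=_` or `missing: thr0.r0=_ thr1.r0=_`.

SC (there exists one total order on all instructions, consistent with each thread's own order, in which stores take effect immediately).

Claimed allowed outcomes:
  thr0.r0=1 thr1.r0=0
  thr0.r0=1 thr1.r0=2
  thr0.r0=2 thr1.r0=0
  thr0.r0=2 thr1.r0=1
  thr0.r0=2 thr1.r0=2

outcome vector order: (thr0.r0,thr1.r0)
SC: 6 outcomes — {1/0, 1/1, 1/2, 2/0, 2/1, 2/2}
SC∖claimed = {1/1}

missing: thr0.r0=1 thr1.r0=1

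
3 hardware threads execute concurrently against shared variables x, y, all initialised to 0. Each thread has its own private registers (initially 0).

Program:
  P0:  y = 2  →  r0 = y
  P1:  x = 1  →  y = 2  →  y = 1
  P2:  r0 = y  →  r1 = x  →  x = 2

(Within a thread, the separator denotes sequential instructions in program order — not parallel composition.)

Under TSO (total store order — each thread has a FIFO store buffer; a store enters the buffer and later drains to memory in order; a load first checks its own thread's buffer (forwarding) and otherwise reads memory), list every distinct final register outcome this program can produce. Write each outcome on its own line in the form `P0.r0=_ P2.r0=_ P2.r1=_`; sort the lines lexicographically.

P0.r0=1 P2.r0=0 P2.r1=0
P0.r0=1 P2.r0=0 P2.r1=1
P0.r0=1 P2.r0=1 P2.r1=1
P0.r0=1 P2.r0=2 P2.r1=0
P0.r0=1 P2.r0=2 P2.r1=1
P0.r0=2 P2.r0=0 P2.r1=0
P0.r0=2 P2.r0=0 P2.r1=1
P0.r0=2 P2.r0=1 P2.r1=1
P0.r0=2 P2.r0=2 P2.r1=0
P0.r0=2 P2.r0=2 P2.r1=1

outcome vector order: (P0.r0,P2.r0,P2.r1)
|TSO outcomes| = 10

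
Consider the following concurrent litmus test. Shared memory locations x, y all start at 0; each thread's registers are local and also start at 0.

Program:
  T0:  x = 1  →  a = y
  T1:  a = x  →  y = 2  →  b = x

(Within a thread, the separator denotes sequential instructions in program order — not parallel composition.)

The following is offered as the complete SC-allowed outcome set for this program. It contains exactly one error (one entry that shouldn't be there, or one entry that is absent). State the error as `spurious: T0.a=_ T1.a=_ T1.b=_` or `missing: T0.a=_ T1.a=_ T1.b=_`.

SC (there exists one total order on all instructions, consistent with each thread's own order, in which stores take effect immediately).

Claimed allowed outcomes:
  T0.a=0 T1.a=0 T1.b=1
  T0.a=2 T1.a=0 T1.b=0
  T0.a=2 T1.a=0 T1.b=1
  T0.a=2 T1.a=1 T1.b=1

missing: T0.a=0 T1.a=1 T1.b=1

outcome vector order: (T0.a,T1.a,T1.b)
SC: 5 outcomes — {001, 011, 200, 201, 211}
SC∖claimed = {011}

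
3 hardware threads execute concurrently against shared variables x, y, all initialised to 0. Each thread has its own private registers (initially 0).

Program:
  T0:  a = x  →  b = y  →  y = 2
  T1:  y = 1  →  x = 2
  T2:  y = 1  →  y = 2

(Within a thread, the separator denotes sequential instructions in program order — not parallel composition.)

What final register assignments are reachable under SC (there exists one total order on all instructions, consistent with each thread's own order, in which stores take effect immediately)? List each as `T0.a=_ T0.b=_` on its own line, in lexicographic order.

outcome vector order: (T0.a,T0.b)
|SC outcomes| = 5

T0.a=0 T0.b=0
T0.a=0 T0.b=1
T0.a=0 T0.b=2
T0.a=2 T0.b=1
T0.a=2 T0.b=2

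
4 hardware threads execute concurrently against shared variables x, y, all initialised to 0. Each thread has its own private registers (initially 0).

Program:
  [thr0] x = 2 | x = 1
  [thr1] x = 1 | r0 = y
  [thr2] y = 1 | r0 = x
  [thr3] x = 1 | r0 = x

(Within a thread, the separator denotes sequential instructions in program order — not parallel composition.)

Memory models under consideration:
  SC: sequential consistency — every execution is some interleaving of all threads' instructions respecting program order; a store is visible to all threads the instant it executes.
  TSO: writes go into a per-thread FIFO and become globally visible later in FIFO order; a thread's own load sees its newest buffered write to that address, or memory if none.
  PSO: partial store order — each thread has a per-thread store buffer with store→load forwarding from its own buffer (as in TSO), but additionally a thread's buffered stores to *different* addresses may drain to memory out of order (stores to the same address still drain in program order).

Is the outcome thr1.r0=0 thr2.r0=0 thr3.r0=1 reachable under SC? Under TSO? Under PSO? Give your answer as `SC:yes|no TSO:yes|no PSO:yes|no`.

SC:no TSO:yes PSO:yes

outcome vector order: (thr1.r0,thr2.r0,thr3.r0)
under SC → (0,1,1) (0,1,2) (0,2,1) (0,2,2) (1,0,1) (1,0,2) (1,1,1) (1,1,2) (1,2,1) (1,2,2)
under TSO → (0,0,1) (0,0,2) (0,1,1) (0,1,2) (0,2,1) (0,2,2) (1,0,1) (1,0,2) (1,1,1) (1,1,2) (1,2,1) (1,2,2)
under PSO → (0,0,1) (0,0,2) (0,1,1) (0,1,2) (0,2,1) (0,2,2) (1,0,1) (1,0,2) (1,1,1) (1,1,2) (1,2,1) (1,2,2)
target (0,0,1) ∈ {TSO,PSO}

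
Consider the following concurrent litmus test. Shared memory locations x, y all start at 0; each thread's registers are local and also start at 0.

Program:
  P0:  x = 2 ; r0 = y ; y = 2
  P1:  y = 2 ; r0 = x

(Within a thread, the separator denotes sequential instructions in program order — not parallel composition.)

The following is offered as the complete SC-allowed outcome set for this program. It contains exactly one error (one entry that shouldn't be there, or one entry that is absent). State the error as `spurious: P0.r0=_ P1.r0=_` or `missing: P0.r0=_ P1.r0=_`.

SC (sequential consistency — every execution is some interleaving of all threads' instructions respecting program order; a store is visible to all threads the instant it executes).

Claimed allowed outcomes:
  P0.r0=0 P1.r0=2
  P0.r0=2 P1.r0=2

missing: P0.r0=2 P1.r0=0

outcome vector order: (P0.r0,P1.r0)
SC (3): 02; 20; 22
SC∖claimed = {20}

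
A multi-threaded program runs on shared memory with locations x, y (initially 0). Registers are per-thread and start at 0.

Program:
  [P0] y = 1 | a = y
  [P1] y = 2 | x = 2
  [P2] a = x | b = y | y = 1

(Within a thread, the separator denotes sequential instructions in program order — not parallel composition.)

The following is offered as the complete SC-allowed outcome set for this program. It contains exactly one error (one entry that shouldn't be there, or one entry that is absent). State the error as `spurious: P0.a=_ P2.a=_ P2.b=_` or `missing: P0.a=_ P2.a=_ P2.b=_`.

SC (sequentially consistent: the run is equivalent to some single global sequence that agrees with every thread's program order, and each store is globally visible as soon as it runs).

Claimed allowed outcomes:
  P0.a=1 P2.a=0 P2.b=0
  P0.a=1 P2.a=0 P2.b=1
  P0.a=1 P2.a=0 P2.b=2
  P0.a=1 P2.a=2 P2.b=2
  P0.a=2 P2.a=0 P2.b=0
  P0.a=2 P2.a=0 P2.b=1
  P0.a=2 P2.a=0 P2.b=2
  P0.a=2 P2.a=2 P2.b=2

missing: P0.a=1 P2.a=2 P2.b=1

outcome vector order: (P0.a,P2.a,P2.b)
SC (9): 1/0/0, 1/0/1, 1/0/2, 1/2/1, 1/2/2, 2/0/0, 2/0/1, 2/0/2, 2/2/2
SC∖claimed = {1/2/1}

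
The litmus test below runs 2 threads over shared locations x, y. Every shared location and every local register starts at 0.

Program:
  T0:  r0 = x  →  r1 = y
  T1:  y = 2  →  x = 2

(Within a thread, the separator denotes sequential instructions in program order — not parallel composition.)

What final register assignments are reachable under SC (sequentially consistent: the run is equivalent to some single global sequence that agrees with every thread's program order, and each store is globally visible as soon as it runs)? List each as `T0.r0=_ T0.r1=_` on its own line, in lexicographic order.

T0.r0=0 T0.r1=0
T0.r0=0 T0.r1=2
T0.r0=2 T0.r1=2

outcome vector order: (T0.r0,T0.r1)
|SC outcomes| = 3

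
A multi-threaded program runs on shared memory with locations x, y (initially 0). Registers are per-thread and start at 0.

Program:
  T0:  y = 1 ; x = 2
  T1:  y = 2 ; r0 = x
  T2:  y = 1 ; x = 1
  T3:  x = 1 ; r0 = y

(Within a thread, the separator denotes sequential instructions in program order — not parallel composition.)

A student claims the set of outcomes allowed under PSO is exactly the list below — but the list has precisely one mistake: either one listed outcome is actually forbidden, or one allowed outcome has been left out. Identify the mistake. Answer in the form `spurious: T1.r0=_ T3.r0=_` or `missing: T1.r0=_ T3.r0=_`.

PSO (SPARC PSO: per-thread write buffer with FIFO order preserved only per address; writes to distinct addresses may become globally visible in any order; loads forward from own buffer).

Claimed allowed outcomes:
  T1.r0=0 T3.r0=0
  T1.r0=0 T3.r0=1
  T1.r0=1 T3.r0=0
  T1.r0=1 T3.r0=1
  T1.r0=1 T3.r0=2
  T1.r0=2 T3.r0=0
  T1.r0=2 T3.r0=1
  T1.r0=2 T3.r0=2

outcome vector order: (T1.r0,T3.r0)
PSO (9): 0/0; 0/1; 0/2; 1/0; 1/1; 1/2; 2/0; 2/1; 2/2
PSO∖claimed = {0/2}

missing: T1.r0=0 T3.r0=2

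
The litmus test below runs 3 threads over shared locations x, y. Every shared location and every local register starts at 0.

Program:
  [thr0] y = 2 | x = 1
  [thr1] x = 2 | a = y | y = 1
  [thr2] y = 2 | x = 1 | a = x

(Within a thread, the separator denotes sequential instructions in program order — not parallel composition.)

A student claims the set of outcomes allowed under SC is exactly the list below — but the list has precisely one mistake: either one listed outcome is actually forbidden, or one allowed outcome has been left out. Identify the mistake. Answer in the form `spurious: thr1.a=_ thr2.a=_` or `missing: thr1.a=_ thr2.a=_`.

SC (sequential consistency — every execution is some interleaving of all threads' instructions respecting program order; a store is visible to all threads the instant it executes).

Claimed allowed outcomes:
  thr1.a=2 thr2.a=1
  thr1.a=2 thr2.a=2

outcome vector order: (thr1.a,thr2.a)
SC (3): 0/1; 2/1; 2/2
SC∖claimed = {0/1}

missing: thr1.a=0 thr2.a=1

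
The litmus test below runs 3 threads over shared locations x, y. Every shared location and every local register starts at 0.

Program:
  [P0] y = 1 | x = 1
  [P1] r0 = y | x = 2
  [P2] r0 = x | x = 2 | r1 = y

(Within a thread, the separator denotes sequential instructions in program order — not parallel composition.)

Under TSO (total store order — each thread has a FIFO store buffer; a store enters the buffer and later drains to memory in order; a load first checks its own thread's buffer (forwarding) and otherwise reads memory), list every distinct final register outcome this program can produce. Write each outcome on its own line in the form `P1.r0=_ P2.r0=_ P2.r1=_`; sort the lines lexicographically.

P1.r0=0 P2.r0=0 P2.r1=0
P1.r0=0 P2.r0=0 P2.r1=1
P1.r0=0 P2.r0=1 P2.r1=1
P1.r0=0 P2.r0=2 P2.r1=0
P1.r0=0 P2.r0=2 P2.r1=1
P1.r0=1 P2.r0=0 P2.r1=0
P1.r0=1 P2.r0=0 P2.r1=1
P1.r0=1 P2.r0=1 P2.r1=1
P1.r0=1 P2.r0=2 P2.r1=1

outcome vector order: (P1.r0,P2.r0,P2.r1)
|TSO outcomes| = 9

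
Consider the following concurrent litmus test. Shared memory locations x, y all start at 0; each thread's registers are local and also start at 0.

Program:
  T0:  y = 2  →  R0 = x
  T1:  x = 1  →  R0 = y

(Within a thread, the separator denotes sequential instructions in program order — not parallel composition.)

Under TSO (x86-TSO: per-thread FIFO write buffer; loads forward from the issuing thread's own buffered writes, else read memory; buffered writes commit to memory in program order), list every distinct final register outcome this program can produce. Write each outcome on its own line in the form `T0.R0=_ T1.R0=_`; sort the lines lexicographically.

T0.R0=0 T1.R0=0
T0.R0=0 T1.R0=2
T0.R0=1 T1.R0=0
T0.R0=1 T1.R0=2

outcome vector order: (T0.R0,T1.R0)
|TSO outcomes| = 4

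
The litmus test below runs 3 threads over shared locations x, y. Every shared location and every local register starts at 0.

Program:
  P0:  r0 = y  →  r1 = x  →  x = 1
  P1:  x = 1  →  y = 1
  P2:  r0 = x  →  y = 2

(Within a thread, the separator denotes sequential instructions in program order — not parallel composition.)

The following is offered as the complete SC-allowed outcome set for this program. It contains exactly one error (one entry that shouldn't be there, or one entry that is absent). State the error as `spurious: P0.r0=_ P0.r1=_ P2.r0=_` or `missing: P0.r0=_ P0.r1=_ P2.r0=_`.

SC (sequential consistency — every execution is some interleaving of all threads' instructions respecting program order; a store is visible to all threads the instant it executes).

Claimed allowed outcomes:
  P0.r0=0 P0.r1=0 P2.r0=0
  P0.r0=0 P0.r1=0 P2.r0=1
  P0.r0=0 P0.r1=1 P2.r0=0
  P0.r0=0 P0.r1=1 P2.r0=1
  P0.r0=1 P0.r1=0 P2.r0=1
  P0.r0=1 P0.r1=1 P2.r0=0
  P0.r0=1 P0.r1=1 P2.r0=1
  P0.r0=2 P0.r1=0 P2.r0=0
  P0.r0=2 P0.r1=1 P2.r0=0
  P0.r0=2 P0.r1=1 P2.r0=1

spurious: P0.r0=1 P0.r1=0 P2.r0=1

outcome vector order: (P0.r0,P0.r1,P2.r0)
[SC] allowed = {(0,0,0); (0,0,1); (0,1,0); (0,1,1); (1,1,0); (1,1,1); (2,0,0); (2,1,0); (2,1,1)}
claimed∖SC = {(1,0,1)}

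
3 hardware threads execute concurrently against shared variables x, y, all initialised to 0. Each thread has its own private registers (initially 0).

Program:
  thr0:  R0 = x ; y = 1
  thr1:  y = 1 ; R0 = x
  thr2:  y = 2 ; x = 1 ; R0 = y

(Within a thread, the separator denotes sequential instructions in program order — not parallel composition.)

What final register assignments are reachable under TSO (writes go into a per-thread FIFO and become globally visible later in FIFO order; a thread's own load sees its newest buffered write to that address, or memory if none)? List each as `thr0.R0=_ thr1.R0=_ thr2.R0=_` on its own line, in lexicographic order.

outcome vector order: (thr0.R0,thr1.R0,thr2.R0)
|TSO outcomes| = 8

thr0.R0=0 thr1.R0=0 thr2.R0=1
thr0.R0=0 thr1.R0=0 thr2.R0=2
thr0.R0=0 thr1.R0=1 thr2.R0=1
thr0.R0=0 thr1.R0=1 thr2.R0=2
thr0.R0=1 thr1.R0=0 thr2.R0=1
thr0.R0=1 thr1.R0=0 thr2.R0=2
thr0.R0=1 thr1.R0=1 thr2.R0=1
thr0.R0=1 thr1.R0=1 thr2.R0=2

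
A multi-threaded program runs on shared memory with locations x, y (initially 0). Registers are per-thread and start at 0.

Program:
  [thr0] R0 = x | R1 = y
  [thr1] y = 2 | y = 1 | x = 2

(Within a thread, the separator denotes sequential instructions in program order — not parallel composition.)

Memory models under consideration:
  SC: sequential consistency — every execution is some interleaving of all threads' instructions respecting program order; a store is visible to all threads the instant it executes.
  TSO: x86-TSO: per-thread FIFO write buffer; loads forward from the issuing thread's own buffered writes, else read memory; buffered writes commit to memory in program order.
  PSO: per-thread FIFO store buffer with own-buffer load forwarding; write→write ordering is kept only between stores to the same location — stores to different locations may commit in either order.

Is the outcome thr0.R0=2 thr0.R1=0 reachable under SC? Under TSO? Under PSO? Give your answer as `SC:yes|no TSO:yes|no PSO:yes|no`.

SC:no TSO:no PSO:yes

outcome vector order: (thr0.R0,thr0.R1)
SC (4): <0 0> <0 1> <0 2> <2 1>
TSO (4): <0 0> <0 1> <0 2> <2 1>
PSO (6): <0 0> <0 1> <0 2> <2 0> <2 1> <2 2>
target <2 0> ∈ {PSO}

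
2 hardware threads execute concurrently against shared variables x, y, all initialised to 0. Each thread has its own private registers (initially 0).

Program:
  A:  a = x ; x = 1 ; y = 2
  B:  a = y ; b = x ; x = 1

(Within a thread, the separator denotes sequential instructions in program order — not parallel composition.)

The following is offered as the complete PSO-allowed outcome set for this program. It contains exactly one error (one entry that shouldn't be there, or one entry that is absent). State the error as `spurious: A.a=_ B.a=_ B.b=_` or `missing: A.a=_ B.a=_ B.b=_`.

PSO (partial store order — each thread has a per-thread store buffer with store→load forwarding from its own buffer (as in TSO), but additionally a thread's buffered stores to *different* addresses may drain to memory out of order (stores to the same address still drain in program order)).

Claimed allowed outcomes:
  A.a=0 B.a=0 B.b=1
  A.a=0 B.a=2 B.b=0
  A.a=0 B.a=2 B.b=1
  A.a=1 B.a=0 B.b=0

missing: A.a=0 B.a=0 B.b=0

outcome vector order: (A.a,B.a,B.b)
PSO (5): 0/0/0; 0/0/1; 0/2/0; 0/2/1; 1/0/0
PSO∖claimed = {0/0/0}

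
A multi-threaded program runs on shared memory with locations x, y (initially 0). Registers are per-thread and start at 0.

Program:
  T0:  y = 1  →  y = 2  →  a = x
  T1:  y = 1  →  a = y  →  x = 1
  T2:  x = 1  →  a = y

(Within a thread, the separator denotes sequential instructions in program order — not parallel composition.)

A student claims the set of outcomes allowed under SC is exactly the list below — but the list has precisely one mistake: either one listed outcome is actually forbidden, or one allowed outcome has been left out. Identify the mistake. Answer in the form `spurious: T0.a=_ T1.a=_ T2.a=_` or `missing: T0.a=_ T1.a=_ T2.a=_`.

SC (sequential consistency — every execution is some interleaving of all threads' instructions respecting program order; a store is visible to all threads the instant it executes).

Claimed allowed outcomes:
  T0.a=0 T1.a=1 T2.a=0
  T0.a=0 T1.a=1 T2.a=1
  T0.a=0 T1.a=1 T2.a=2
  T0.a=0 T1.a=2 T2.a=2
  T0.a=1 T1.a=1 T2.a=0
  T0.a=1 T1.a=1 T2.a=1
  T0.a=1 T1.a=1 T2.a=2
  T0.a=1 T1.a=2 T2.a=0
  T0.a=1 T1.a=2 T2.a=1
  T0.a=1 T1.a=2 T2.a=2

outcome vector order: (T0.a,T1.a,T2.a)
SC: 9 outcomes — {(0,1,1), (0,1,2), (0,2,2), (1,1,0), (1,1,1), (1,1,2), (1,2,0), (1,2,1), (1,2,2)}
claimed∖SC = {(0,1,0)}

spurious: T0.a=0 T1.a=1 T2.a=0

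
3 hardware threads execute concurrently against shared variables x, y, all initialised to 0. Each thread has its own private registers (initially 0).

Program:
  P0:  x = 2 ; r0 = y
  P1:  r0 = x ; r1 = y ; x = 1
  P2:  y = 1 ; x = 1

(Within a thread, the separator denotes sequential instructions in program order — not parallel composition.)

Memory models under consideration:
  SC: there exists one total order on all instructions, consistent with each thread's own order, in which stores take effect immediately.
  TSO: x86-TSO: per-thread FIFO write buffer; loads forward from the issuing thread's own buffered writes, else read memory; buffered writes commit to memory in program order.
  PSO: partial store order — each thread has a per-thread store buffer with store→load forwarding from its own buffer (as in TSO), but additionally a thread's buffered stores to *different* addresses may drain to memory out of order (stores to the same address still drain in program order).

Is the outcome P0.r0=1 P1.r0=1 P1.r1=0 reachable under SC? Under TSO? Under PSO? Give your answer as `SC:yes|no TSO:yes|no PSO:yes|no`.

outcome vector order: (P0.r0,P1.r0,P1.r1)
SC (10): 0/0/0; 0/0/1; 0/1/1; 0/2/0; 0/2/1; 1/0/0; 1/0/1; 1/1/1; 1/2/0; 1/2/1
TSO (10): 0/0/0; 0/0/1; 0/1/1; 0/2/0; 0/2/1; 1/0/0; 1/0/1; 1/1/1; 1/2/0; 1/2/1
PSO (12): 0/0/0; 0/0/1; 0/1/0; 0/1/1; 0/2/0; 0/2/1; 1/0/0; 1/0/1; 1/1/0; 1/1/1; 1/2/0; 1/2/1
target 1/1/0 ∈ {PSO}

SC:no TSO:no PSO:yes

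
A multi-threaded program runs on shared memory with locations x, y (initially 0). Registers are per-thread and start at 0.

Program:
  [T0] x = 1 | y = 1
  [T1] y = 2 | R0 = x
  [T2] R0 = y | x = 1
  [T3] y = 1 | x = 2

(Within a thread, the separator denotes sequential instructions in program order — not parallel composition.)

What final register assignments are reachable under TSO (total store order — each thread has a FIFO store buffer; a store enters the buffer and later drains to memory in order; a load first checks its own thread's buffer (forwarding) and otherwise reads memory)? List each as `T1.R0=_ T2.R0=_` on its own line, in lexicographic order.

T1.R0=0 T2.R0=0
T1.R0=0 T2.R0=1
T1.R0=0 T2.R0=2
T1.R0=1 T2.R0=0
T1.R0=1 T2.R0=1
T1.R0=1 T2.R0=2
T1.R0=2 T2.R0=0
T1.R0=2 T2.R0=1
T1.R0=2 T2.R0=2

outcome vector order: (T1.R0,T2.R0)
|TSO outcomes| = 9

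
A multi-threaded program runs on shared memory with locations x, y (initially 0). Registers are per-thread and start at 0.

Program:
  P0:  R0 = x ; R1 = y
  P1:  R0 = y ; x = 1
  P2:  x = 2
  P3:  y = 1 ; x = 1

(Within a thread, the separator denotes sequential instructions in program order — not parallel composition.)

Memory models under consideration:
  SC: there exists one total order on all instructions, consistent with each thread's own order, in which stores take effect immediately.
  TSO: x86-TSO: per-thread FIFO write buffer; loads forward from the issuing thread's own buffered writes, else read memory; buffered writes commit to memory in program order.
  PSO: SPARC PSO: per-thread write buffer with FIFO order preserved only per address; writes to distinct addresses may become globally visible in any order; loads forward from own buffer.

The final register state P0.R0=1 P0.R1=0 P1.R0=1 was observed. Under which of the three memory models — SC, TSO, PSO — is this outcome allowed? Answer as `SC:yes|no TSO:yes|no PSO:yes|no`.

SC:no TSO:no PSO:yes

outcome vector order: (P0.R0,P0.R1,P1.R0)
under SC → 0/0/0, 0/0/1, 0/1/0, 0/1/1, 1/0/0, 1/1/0, 1/1/1, 2/0/0, 2/0/1, 2/1/0, 2/1/1
under TSO → 0/0/0, 0/0/1, 0/1/0, 0/1/1, 1/0/0, 1/1/0, 1/1/1, 2/0/0, 2/0/1, 2/1/0, 2/1/1
under PSO → 0/0/0, 0/0/1, 0/1/0, 0/1/1, 1/0/0, 1/0/1, 1/1/0, 1/1/1, 2/0/0, 2/0/1, 2/1/0, 2/1/1
target 1/0/1 ∈ {PSO}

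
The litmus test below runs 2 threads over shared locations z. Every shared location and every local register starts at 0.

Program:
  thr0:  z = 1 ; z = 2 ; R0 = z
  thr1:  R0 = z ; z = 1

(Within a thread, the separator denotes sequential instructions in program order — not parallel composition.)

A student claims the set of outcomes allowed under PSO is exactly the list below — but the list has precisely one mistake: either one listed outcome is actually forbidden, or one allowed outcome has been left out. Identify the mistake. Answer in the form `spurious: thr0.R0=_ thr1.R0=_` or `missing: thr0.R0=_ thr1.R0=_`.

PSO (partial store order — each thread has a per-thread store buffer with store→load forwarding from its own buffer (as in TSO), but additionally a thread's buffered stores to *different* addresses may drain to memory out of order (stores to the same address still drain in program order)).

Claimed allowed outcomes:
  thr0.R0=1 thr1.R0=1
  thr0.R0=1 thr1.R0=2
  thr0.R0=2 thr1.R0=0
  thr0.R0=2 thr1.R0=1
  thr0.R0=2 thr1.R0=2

missing: thr0.R0=1 thr1.R0=0

outcome vector order: (thr0.R0,thr1.R0)
PSO: 6 outcomes — {10; 11; 12; 20; 21; 22}
PSO∖claimed = {10}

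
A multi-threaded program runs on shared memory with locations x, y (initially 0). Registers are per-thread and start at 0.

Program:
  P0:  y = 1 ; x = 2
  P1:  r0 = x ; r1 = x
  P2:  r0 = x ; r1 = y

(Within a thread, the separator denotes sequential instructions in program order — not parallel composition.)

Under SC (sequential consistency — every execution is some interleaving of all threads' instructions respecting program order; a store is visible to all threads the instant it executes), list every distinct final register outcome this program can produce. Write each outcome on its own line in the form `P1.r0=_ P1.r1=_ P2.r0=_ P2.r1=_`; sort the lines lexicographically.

P1.r0=0 P1.r1=0 P2.r0=0 P2.r1=0
P1.r0=0 P1.r1=0 P2.r0=0 P2.r1=1
P1.r0=0 P1.r1=0 P2.r0=2 P2.r1=1
P1.r0=0 P1.r1=2 P2.r0=0 P2.r1=0
P1.r0=0 P1.r1=2 P2.r0=0 P2.r1=1
P1.r0=0 P1.r1=2 P2.r0=2 P2.r1=1
P1.r0=2 P1.r1=2 P2.r0=0 P2.r1=0
P1.r0=2 P1.r1=2 P2.r0=0 P2.r1=1
P1.r0=2 P1.r1=2 P2.r0=2 P2.r1=1

outcome vector order: (P1.r0,P1.r1,P2.r0,P2.r1)
|SC outcomes| = 9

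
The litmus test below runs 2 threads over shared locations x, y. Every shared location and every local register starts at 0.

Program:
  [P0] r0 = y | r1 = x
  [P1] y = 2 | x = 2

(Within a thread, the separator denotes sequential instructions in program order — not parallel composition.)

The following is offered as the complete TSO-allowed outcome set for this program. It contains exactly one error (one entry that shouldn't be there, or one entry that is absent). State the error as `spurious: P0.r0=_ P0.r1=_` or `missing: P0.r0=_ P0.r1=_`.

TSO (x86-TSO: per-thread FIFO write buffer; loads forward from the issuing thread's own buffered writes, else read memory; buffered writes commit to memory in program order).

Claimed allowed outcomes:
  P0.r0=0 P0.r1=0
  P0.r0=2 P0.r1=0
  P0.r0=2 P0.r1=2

missing: P0.r0=0 P0.r1=2

outcome vector order: (P0.r0,P0.r1)
TSO (4): (0,0), (0,2), (2,0), (2,2)
TSO∖claimed = {(0,2)}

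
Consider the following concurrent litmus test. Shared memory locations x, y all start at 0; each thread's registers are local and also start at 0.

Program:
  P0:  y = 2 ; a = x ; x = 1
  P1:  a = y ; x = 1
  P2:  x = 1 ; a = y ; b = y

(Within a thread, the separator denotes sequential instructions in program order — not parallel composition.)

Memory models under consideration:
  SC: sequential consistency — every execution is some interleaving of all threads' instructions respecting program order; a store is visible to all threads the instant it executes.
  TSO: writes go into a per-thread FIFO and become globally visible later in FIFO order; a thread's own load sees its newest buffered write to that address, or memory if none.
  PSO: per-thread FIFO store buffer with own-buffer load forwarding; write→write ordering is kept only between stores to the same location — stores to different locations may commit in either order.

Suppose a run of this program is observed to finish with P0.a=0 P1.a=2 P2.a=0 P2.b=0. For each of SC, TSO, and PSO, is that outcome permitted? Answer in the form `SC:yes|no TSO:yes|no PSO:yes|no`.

outcome vector order: (P0.a,P1.a,P2.a,P2.b)
under SC → <0 0 2 2>; <0 2 2 2>; <1 0 0 0>; <1 0 0 2>; <1 0 2 2>; <1 2 0 0>; <1 2 0 2>; <1 2 2 2>
under TSO → <0 0 0 0>; <0 0 0 2>; <0 0 2 2>; <0 2 0 0>; <0 2 0 2>; <0 2 2 2>; <1 0 0 0>; <1 0 0 2>; <1 0 2 2>; <1 2 0 0>; <1 2 0 2>; <1 2 2 2>
under PSO → <0 0 0 0>; <0 0 0 2>; <0 0 2 2>; <0 2 0 0>; <0 2 0 2>; <0 2 2 2>; <1 0 0 0>; <1 0 0 2>; <1 0 2 2>; <1 2 0 0>; <1 2 0 2>; <1 2 2 2>
target <0 2 0 0> ∈ {TSO,PSO}

SC:no TSO:yes PSO:yes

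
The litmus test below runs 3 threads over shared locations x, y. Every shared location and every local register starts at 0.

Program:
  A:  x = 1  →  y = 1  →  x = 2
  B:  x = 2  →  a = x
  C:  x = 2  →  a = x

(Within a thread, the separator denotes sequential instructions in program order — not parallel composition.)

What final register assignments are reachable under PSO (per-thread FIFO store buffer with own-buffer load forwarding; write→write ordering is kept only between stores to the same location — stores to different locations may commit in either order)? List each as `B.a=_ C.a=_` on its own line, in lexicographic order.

B.a=1 C.a=1
B.a=1 C.a=2
B.a=2 C.a=1
B.a=2 C.a=2

outcome vector order: (B.a,C.a)
|PSO outcomes| = 4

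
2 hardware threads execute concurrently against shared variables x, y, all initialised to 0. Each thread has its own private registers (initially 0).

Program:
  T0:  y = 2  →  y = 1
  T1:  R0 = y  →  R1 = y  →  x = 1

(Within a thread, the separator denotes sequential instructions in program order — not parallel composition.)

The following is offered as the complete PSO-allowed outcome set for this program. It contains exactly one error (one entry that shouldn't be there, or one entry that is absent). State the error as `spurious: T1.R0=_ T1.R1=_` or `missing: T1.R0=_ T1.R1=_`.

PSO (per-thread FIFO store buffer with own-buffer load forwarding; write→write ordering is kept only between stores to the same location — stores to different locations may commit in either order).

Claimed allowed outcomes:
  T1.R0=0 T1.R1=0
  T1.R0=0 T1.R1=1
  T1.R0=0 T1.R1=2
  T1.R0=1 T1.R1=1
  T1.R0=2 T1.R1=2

outcome vector order: (T1.R0,T1.R1)
[PSO] allowed = {00; 01; 02; 11; 21; 22}
PSO∖claimed = {21}

missing: T1.R0=2 T1.R1=1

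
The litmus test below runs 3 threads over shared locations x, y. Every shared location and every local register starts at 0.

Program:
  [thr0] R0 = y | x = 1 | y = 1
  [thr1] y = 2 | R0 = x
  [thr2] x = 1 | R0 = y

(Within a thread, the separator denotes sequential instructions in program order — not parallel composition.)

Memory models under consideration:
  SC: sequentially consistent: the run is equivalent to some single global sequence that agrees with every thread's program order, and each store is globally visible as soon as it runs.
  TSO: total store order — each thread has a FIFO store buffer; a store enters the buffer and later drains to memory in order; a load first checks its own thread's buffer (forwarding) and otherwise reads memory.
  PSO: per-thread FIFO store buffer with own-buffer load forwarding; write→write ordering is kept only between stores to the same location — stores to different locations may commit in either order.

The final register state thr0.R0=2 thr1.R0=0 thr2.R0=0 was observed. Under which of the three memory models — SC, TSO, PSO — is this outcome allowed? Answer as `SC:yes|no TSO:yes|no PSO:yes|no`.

outcome vector order: (thr0.R0,thr1.R0,thr2.R0)
[SC] allowed = {001 002 010 011 012 201 202 210 211 212}
[TSO] allowed = {000 001 002 010 011 012 200 201 202 210 211 212}
[PSO] allowed = {000 001 002 010 011 012 200 201 202 210 211 212}
target 200 ∈ {TSO,PSO}

SC:no TSO:yes PSO:yes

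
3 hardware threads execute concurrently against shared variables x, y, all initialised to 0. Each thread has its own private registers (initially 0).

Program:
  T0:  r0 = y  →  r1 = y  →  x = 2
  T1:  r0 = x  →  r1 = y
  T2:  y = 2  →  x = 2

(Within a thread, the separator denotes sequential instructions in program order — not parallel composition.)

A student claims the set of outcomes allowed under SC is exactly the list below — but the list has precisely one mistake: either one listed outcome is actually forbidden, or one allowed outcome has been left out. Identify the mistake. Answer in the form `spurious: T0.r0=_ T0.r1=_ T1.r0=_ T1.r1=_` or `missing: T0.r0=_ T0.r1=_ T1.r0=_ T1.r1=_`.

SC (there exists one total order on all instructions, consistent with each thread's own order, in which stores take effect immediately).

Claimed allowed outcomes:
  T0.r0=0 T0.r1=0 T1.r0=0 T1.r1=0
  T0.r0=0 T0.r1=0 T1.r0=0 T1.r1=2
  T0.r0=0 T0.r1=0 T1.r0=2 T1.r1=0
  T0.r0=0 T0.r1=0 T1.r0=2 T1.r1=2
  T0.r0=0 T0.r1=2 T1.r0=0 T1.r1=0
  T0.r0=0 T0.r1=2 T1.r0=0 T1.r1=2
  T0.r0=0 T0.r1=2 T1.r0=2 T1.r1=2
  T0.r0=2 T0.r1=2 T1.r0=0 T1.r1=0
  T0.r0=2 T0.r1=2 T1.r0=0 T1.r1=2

outcome vector order: (T0.r0,T0.r1,T1.r0,T1.r1)
under SC → (0,0,0,0), (0,0,0,2), (0,0,2,0), (0,0,2,2), (0,2,0,0), (0,2,0,2), (0,2,2,2), (2,2,0,0), (2,2,0,2), (2,2,2,2)
SC∖claimed = {(2,2,2,2)}

missing: T0.r0=2 T0.r1=2 T1.r0=2 T1.r1=2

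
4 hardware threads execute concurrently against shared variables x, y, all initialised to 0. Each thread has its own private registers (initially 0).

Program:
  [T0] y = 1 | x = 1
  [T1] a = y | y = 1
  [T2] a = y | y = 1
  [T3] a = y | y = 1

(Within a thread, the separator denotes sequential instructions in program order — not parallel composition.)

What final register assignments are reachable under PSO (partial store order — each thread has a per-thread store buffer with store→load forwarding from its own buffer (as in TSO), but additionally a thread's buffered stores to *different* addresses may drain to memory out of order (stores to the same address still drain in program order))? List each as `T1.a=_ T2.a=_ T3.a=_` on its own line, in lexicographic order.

T1.a=0 T2.a=0 T3.a=0
T1.a=0 T2.a=0 T3.a=1
T1.a=0 T2.a=1 T3.a=0
T1.a=0 T2.a=1 T3.a=1
T1.a=1 T2.a=0 T3.a=0
T1.a=1 T2.a=0 T3.a=1
T1.a=1 T2.a=1 T3.a=0
T1.a=1 T2.a=1 T3.a=1

outcome vector order: (T1.a,T2.a,T3.a)
|PSO outcomes| = 8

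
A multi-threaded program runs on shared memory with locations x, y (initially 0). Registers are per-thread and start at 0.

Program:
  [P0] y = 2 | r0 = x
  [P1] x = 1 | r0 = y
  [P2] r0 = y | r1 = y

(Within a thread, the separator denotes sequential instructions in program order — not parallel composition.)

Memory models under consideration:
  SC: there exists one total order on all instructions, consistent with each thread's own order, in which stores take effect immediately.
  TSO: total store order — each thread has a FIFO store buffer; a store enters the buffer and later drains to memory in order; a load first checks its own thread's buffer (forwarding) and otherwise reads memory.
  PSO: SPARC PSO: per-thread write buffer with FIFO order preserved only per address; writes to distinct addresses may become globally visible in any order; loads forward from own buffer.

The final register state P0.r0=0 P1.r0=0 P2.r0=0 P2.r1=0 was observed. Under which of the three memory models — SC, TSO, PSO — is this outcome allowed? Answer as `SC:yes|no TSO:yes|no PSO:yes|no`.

SC:no TSO:yes PSO:yes

outcome vector order: (P0.r0,P1.r0,P2.r0,P2.r1)
under SC → 0200; 0202; 0222; 1000; 1002; 1022; 1200; 1202; 1222
under TSO → 0000; 0002; 0022; 0200; 0202; 0222; 1000; 1002; 1022; 1200; 1202; 1222
under PSO → 0000; 0002; 0022; 0200; 0202; 0222; 1000; 1002; 1022; 1200; 1202; 1222
target 0000 ∈ {TSO,PSO}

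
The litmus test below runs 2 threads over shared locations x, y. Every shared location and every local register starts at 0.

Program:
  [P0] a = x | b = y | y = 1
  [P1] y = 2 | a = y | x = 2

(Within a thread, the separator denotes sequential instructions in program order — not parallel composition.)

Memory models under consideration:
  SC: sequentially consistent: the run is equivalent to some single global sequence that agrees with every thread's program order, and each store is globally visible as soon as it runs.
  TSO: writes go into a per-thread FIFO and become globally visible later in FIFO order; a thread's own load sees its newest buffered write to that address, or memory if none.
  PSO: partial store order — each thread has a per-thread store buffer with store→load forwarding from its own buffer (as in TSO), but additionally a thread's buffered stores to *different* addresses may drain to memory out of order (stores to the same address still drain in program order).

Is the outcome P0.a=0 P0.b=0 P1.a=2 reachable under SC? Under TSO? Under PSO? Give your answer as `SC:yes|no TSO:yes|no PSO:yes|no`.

outcome vector order: (P0.a,P0.b,P1.a)
SC: 5 outcomes — {0/0/1; 0/0/2; 0/2/1; 0/2/2; 2/2/2}
TSO: 5 outcomes — {0/0/1; 0/0/2; 0/2/1; 0/2/2; 2/2/2}
PSO: 6 outcomes — {0/0/1; 0/0/2; 0/2/1; 0/2/2; 2/0/2; 2/2/2}
target 0/0/2 ∈ {SC,TSO,PSO}

SC:yes TSO:yes PSO:yes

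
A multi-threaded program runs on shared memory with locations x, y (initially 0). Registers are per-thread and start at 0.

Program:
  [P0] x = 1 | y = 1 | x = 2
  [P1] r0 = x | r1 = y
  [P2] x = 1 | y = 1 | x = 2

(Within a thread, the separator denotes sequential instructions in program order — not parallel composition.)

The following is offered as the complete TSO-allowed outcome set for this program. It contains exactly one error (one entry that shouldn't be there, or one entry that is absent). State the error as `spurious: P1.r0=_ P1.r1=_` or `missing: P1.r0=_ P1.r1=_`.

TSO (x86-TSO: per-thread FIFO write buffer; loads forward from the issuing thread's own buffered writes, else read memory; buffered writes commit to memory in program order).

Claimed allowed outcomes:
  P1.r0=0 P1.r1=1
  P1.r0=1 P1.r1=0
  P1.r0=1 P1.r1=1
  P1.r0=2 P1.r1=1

missing: P1.r0=0 P1.r1=0

outcome vector order: (P1.r0,P1.r1)
TSO (5): 0/0, 0/1, 1/0, 1/1, 2/1
TSO∖claimed = {0/0}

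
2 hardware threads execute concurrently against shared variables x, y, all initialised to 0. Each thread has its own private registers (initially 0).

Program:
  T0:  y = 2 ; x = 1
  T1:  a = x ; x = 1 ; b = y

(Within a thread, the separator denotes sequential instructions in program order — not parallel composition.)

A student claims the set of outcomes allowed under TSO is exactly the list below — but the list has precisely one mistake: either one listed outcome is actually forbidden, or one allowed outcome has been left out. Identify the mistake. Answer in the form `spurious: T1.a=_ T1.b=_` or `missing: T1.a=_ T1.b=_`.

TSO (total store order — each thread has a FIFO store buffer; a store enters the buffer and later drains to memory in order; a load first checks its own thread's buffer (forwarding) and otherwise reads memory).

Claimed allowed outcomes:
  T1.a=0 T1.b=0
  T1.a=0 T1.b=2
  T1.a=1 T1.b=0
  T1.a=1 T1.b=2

spurious: T1.a=1 T1.b=0

outcome vector order: (T1.a,T1.b)
TSO: 3 outcomes — {(0,0); (0,2); (1,2)}
claimed∖TSO = {(1,0)}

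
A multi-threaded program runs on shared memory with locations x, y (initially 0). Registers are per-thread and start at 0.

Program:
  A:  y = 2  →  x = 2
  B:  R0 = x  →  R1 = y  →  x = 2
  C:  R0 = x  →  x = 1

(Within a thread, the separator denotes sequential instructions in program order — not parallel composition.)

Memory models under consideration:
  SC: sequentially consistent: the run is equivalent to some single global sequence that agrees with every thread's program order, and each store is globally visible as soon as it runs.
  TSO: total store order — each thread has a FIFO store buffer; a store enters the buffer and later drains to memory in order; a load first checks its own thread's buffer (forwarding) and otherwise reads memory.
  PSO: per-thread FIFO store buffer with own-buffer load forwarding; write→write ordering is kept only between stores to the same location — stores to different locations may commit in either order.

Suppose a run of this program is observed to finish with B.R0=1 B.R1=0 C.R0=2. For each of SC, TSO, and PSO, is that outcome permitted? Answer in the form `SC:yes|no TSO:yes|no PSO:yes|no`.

SC:no TSO:no PSO:yes

outcome vector order: (B.R0,B.R1,C.R0)
[SC] allowed = {000, 002, 020, 022, 100, 120, 122, 220, 222}
[TSO] allowed = {000, 002, 020, 022, 100, 120, 122, 220, 222}
[PSO] allowed = {000, 002, 020, 022, 100, 102, 120, 122, 200, 202, 220, 222}
target 102 ∈ {PSO}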